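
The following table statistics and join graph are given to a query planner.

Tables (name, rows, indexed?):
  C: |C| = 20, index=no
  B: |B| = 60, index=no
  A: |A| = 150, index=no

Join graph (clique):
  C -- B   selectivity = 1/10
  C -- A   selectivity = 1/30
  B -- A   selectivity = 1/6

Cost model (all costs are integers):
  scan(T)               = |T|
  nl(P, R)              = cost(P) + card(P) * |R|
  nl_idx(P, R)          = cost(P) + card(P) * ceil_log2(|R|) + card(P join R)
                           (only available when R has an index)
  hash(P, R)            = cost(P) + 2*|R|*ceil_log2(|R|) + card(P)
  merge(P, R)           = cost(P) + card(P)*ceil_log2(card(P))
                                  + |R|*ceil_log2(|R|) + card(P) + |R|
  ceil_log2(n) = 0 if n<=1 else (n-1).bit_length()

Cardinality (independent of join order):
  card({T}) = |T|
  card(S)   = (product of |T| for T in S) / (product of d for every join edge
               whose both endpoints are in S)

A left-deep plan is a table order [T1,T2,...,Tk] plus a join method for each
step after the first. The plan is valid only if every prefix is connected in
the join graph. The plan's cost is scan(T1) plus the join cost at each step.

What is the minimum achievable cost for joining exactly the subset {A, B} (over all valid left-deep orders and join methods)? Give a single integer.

Selinger DP over subsets of {A,B}:
  {B}: scan cost=60, card=60
  {A}: scan cost=150, card=150
  {AB}: card=1500; try (B,hash)→1020, (A,merge)→1830, (B,merge)→1920, (A,hash)→2520, (A,nl)→9060, (B,nl)→9150; best=1020 via (B,hash)

1020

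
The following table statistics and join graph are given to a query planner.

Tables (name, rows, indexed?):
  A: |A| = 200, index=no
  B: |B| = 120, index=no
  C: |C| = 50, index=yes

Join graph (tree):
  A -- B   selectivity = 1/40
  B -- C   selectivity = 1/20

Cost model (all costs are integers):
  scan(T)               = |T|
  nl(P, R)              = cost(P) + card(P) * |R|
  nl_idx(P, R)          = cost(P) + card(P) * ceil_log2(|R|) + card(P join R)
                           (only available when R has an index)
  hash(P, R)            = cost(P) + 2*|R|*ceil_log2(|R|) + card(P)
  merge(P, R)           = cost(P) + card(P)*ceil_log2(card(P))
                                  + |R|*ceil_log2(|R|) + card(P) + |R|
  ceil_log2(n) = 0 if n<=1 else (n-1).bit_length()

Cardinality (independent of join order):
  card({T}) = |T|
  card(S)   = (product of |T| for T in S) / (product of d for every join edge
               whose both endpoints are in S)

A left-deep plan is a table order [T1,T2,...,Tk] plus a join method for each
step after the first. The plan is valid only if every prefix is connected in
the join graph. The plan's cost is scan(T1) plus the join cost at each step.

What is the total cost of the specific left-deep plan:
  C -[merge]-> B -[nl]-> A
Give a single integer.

step 1: scan C: cost=50, card=50
step 2: join B via merge
    card(P join B) = 50*120/(20) = 300
    cost = 50 + 50*6 + 120*7 + 50 + 120 = 1360
step 3: join A via nl
    card(P join A) = 300*200/(40) = 1500
    cost = 1360 + 300*200 = 61360

61360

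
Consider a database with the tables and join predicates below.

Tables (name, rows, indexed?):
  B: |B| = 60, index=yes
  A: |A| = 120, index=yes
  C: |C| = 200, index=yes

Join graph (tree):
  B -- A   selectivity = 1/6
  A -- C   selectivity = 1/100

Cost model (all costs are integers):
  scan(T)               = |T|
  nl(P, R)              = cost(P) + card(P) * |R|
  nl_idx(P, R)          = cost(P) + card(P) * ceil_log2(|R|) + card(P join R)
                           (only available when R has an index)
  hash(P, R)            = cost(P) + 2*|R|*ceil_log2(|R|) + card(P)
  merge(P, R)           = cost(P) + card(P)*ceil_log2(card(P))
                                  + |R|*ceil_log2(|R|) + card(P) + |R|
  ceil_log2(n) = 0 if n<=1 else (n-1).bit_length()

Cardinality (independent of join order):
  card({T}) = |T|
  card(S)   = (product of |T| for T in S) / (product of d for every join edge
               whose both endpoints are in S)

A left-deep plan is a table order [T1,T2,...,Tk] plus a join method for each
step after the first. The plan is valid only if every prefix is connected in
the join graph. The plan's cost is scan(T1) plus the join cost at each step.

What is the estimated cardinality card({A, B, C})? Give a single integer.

Tables in S: A(120), B(60), C(200)
Edges inside S: B-A(d=6), A-C(d=100)
numerator = 120 * 60 * 200 = 1440000
denominator = 6 * 100 = 600
card(S) = 1440000 / 600 = 2400

2400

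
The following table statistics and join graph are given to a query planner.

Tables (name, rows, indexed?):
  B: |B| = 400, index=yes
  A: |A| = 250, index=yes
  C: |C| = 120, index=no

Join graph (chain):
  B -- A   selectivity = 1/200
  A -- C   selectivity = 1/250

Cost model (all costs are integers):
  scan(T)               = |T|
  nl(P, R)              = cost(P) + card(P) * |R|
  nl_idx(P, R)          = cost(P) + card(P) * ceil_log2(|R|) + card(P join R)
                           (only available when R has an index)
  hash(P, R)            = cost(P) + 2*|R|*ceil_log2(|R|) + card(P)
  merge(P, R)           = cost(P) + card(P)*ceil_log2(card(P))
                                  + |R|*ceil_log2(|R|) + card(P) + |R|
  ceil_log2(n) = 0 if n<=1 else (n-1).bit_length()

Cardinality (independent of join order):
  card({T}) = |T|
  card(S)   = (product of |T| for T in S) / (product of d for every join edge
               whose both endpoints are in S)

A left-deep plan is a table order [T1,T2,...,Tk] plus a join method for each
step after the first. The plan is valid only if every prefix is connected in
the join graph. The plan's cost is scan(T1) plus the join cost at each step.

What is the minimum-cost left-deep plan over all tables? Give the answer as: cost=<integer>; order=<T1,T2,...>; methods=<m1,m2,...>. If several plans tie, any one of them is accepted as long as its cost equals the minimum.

Selinger DP (subsets sized 1..n):
  {B}: scan cost=400, card=400
  {A}: scan cost=250, card=250
  {C}: scan cost=120, card=120
  {AB}: card=500; try (B,nl_idx)→3000, (A,nl_idx)→4100, (A,hash)→4800, (B,merge)→6500, (A,merge)→6650, (B,hash)→7700 …(+2); best=3000 via (B,nl_idx)
  {AC}: card=120; try (A,nl_idx)→1200, (C,hash)→2180, (A,merge)→3330, (C,merge)→3460, (A,hash)→4240, (A,nl)→30120 …(+1); best=1200 via (A,nl_idx)
  {ABC}: card=240; try (B,nl_idx)→2520, (C,hash)→5180, (B,merge)→6160, (B,hash)→8520, (C,merge)→8960, (B,nl)→49200 …(+1); best=2520 via (B,nl_idx)

cost=2520; order=C,A,B; methods=nl_idx,nl_idx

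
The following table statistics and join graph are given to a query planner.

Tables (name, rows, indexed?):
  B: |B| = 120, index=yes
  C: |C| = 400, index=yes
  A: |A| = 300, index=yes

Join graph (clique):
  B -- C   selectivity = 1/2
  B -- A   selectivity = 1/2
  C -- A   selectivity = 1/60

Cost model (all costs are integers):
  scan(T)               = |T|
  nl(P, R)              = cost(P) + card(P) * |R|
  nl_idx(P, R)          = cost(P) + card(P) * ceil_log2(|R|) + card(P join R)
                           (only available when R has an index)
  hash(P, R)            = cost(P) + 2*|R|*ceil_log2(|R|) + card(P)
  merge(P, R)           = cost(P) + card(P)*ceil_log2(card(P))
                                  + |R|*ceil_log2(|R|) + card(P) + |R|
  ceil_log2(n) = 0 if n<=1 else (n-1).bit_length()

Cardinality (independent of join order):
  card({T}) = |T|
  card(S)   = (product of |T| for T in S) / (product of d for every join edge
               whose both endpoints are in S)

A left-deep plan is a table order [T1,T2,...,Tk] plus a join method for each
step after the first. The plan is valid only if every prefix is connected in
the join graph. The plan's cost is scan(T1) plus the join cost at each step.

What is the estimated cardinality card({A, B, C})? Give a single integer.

Tables in S: A(300), B(120), C(400)
Edges inside S: B-C(d=2), B-A(d=2), C-A(d=60)
numerator = 300 * 120 * 400 = 14400000
denominator = 2 * 2 * 60 = 240
card(S) = 14400000 / 240 = 60000

60000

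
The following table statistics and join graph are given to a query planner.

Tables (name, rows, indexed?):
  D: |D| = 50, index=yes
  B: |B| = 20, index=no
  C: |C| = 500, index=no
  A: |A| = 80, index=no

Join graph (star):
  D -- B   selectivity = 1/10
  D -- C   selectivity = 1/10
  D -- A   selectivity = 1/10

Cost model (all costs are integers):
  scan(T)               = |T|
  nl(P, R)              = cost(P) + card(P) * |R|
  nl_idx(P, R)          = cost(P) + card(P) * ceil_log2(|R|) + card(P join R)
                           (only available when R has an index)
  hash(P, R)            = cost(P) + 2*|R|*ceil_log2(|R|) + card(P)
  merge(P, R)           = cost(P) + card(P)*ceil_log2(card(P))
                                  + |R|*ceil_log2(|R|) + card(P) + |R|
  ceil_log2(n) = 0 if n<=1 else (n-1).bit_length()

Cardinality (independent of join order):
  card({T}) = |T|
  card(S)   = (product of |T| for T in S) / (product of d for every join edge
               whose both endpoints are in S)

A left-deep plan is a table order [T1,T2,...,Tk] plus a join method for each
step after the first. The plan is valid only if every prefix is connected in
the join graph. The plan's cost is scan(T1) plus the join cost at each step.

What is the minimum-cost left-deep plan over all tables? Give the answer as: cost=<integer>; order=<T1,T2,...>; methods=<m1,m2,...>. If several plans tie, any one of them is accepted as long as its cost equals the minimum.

cost=10420; order=C,D,B,A; methods=hash,hash,hash

Selinger DP (subsets sized 1..n):
  {D}: scan cost=50, card=50
  {B}: scan cost=20, card=20
  {C}: scan cost=500, card=500
  {A}: scan cost=80, card=80
  {BD}: card=100; try (D,nl_idx)→240, (B,hash)→300, (D,merge)→490, (B,merge)→520, (D,hash)→640, (D,nl)→1020 …(+1); best=240 via (D,nl_idx)
  {CD}: card=2500; try (D,hash)→1600, (C,merge)→5400, (D,merge)→5850, (D,nl_idx)→6000, (C,hash)→9100, (C,nl)→25050 …(+1); best=1600 via (D,hash)
  {AD}: card=400; try (D,hash)→760, (D,nl_idx)→960, (A,merge)→1040, (D,merge)→1070, (A,hash)→1220, (A,nl)→4050 …(+1); best=760 via (D,hash)
  {BCD}: card=5000; try (B,hash)→4300, (C,merge)→6040, (C,hash)→9340, (B,merge)→34220, (C,nl)→50240, (B,nl)→51600; best=4300 via (B,hash)
  {ABD}: card=800; try (B,hash)→1360, (A,hash)→1460, (A,merge)→1680, (B,merge)→4880, (A,nl)→8240, (B,nl)→8760; best=1360 via (B,hash)
  {ACD}: card=20000; try (A,hash)→5220, (C,merge)→9760, (C,hash)→10160, (A,merge)→34740, (C,nl)→200760, (A,nl)→201600; best=5220 via (A,hash)
  {ABCD}: card=40000; try (A,hash)→10420, (C,hash)→11160, (C,merge)→15160, (B,hash)→25420, (A,merge)→74940, (B,merge)→325340 …(+3); best=10420 via (A,hash)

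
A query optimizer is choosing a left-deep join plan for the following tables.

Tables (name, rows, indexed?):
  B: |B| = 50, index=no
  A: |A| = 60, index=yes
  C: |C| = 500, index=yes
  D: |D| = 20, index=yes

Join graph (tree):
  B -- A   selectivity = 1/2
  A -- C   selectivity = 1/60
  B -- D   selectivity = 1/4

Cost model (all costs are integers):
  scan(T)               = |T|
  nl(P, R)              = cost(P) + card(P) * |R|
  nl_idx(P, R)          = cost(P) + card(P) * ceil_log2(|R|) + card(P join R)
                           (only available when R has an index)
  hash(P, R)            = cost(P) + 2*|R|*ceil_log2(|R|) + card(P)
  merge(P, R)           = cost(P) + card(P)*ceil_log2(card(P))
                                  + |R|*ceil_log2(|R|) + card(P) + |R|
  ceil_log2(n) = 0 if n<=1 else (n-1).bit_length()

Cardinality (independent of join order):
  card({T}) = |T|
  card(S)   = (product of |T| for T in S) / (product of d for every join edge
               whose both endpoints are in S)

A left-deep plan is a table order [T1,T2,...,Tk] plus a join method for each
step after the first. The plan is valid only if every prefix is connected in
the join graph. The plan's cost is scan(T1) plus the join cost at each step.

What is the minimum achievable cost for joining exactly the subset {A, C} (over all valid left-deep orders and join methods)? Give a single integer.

1100

Selinger DP over subsets of {A,C}:
  {A}: scan cost=60, card=60
  {C}: scan cost=500, card=500
  {AC}: card=500; try (C,nl_idx)→1100, (A,hash)→1720, (A,nl_idx)→4000, (C,merge)→5480, (A,merge)→5920, (C,hash)→9120 …(+2); best=1100 via (C,nl_idx)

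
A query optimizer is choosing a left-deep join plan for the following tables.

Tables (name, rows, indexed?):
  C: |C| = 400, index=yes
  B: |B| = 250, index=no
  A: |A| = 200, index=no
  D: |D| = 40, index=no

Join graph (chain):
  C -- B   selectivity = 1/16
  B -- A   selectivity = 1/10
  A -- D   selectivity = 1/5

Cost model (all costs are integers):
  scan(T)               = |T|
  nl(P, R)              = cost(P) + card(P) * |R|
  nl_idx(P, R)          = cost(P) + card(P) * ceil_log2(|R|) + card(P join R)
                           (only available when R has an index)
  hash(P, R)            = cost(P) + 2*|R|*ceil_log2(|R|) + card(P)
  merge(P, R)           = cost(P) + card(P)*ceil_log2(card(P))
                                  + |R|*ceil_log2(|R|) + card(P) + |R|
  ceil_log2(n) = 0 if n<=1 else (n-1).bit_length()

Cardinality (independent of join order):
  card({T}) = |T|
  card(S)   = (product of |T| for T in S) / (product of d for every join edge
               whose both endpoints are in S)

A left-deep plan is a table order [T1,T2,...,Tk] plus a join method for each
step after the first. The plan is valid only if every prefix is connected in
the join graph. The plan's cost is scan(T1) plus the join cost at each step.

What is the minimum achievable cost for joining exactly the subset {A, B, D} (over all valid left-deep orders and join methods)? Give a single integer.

6480

Selinger DP over subsets of {A,B,D}:
  {B}: scan cost=250, card=250
  {A}: scan cost=200, card=200
  {D}: scan cost=40, card=40
  {AB}: card=5000; try (A,hash)→3700, (B,merge)→4250, (A,merge)→4300, (B,hash)→4400, (B,nl)→50200, (A,nl)→50250; best=3700 via (A,hash)
  {AD}: card=1600; try (D,hash)→880, (A,merge)→2120, (D,merge)→2280, (A,hash)→3280, (A,nl)→8040, (D,nl)→8200; best=880 via (D,hash)
  {ABD}: card=40000; try (B,hash)→6480, (D,hash)→9180, (B,merge)→22330, (D,merge)→73980, (D,nl)→203700, (B,nl)→400880; best=6480 via (B,hash)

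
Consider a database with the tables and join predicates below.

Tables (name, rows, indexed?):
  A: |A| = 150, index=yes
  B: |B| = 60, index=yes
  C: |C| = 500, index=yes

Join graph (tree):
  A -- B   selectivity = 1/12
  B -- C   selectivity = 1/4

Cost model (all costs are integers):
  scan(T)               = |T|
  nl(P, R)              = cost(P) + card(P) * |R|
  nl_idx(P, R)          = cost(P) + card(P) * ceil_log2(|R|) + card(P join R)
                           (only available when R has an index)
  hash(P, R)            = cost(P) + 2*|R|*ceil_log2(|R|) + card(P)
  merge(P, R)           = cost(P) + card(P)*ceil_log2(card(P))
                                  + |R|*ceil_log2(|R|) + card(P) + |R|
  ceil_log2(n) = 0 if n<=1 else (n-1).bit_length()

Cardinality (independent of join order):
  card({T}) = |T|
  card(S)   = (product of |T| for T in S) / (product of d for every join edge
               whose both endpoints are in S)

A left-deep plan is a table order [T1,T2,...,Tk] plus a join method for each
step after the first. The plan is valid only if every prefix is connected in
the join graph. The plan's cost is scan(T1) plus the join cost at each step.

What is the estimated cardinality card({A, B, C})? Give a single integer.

Tables in S: A(150), B(60), C(500)
Edges inside S: A-B(d=12), B-C(d=4)
numerator = 150 * 60 * 500 = 4500000
denominator = 12 * 4 = 48
card(S) = 4500000 / 48 = 93750

93750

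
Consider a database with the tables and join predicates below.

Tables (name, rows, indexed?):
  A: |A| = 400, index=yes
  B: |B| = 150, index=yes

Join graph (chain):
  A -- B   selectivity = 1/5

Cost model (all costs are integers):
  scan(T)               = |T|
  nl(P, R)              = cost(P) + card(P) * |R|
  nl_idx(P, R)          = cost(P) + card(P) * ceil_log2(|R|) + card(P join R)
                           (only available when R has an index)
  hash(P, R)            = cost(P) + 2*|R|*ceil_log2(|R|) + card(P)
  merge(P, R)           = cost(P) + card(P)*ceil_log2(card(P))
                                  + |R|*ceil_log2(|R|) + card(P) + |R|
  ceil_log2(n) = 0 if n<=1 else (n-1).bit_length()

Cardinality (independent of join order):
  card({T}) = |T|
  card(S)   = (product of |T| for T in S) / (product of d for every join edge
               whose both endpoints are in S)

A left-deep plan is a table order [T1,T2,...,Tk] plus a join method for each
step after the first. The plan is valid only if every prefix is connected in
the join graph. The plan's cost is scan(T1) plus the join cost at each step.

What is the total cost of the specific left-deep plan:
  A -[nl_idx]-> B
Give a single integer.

15600

step 1: scan A: cost=400, card=400
step 2: join B via nl_idx
    card(P join B) = 400*150/(5) = 12000
    cost = 400 + 400*8 + 12000 = 15600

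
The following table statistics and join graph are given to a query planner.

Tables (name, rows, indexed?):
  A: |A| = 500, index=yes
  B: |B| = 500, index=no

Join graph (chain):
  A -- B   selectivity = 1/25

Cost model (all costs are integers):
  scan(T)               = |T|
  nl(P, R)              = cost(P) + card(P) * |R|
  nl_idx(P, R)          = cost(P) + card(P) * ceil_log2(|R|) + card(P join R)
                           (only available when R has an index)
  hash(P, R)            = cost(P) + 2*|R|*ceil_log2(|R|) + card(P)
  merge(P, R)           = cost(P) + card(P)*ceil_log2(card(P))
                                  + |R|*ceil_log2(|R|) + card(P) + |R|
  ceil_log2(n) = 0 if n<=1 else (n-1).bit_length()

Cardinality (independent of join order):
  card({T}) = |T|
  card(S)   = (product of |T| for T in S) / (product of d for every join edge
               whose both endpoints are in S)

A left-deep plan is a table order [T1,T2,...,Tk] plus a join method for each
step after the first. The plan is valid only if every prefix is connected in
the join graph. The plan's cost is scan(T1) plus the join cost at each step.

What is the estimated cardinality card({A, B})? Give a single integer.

10000

Tables in S: A(500), B(500)
Edges inside S: A-B(d=25)
numerator = 500 * 500 = 250000
denominator = 25 = 25
card(S) = 250000 / 25 = 10000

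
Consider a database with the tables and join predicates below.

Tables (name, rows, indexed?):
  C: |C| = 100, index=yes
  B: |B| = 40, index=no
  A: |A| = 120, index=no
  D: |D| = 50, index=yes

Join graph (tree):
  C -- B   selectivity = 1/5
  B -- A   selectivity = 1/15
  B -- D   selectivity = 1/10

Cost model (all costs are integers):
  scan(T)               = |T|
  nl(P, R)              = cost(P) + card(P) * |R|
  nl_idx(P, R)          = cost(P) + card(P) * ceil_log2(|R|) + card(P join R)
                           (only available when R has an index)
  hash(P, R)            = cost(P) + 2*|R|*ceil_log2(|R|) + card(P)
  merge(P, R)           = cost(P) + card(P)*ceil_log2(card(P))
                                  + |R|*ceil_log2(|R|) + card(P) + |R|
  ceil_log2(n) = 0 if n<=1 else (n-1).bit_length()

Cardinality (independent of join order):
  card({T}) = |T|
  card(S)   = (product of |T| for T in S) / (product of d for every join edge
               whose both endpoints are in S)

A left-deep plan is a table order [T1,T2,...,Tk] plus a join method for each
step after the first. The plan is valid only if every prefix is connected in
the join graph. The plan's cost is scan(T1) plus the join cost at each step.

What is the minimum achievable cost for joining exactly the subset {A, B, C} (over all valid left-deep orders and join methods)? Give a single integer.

Selinger DP over subsets of {A,B,C}:
  {C}: scan cost=100, card=100
  {B}: scan cost=40, card=40
  {A}: scan cost=120, card=120
  {BC}: card=800; try (B,hash)→680, (C,merge)→1120, (C,nl_idx)→1120, (B,merge)→1180, (C,hash)→1480, (C,nl)→4040 …(+1); best=680 via (B,hash)
  {AB}: card=320; try (B,hash)→720, (A,merge)→1280, (B,merge)→1360, (A,hash)→1760, (A,nl)→4840, (B,nl)→4920; best=720 via (B,hash)
  {ABC}: card=6400; try (C,hash)→2440, (A,hash)→3160, (C,merge)→4720, (C,nl_idx)→9360, (A,merge)→10440, (C,nl)→32720 …(+1); best=2440 via (C,hash)

2440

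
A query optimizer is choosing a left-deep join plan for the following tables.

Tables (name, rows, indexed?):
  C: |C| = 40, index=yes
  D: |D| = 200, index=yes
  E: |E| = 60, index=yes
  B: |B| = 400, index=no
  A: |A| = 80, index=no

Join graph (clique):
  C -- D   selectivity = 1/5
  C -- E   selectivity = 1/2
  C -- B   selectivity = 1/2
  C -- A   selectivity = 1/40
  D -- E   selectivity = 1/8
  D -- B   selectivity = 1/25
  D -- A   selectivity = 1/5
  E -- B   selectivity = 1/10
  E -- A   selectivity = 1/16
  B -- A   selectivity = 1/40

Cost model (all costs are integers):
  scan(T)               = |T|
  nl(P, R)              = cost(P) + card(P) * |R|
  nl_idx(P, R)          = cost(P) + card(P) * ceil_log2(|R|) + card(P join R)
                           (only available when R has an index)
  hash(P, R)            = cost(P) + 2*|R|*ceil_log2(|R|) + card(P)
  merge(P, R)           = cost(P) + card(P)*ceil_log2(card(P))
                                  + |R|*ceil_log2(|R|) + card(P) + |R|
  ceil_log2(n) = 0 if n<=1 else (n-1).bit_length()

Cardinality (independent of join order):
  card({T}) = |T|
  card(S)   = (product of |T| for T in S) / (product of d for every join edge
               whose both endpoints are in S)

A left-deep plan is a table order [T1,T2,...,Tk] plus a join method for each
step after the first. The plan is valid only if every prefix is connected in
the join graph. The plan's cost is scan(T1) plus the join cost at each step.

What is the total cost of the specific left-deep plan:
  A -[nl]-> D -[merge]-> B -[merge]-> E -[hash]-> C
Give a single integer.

78000

step 1: scan A: cost=80, card=80
step 2: join D via nl
    card(P join D) = 80*200/(5) = 3200
    cost = 80 + 80*200 = 16080
step 3: join B via merge
    card(P join B) = 3200*400/(25*40) = 1280
    cost = 16080 + 3200*12 + 400*9 + 3200 + 400 = 61680
step 4: join E via merge
    card(P join E) = 1280*60/(8*10*16) = 60
    cost = 61680 + 1280*11 + 60*6 + 1280 + 60 = 77460
step 5: join C via hash
    card(P join C) = 60*40/(5*2*2*40) = 3
    cost = 77460 + 2*40*6 + 60 = 78000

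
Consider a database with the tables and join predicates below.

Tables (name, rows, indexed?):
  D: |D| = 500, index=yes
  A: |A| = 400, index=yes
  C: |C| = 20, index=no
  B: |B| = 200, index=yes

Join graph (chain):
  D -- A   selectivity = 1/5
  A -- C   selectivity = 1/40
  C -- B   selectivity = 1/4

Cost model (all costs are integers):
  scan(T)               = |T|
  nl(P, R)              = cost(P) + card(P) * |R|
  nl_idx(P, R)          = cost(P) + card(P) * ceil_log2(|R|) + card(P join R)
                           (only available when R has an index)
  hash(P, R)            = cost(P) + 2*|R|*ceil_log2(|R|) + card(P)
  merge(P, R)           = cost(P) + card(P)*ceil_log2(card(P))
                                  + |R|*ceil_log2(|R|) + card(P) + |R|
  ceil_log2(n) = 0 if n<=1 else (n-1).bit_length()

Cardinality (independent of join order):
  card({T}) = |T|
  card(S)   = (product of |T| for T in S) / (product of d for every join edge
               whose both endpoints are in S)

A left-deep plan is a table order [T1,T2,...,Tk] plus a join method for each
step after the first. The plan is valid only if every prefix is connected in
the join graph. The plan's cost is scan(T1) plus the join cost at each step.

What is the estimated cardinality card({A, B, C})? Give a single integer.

10000

Tables in S: A(400), B(200), C(20)
Edges inside S: A-C(d=40), C-B(d=4)
numerator = 400 * 200 * 20 = 1600000
denominator = 40 * 4 = 160
card(S) = 1600000 / 160 = 10000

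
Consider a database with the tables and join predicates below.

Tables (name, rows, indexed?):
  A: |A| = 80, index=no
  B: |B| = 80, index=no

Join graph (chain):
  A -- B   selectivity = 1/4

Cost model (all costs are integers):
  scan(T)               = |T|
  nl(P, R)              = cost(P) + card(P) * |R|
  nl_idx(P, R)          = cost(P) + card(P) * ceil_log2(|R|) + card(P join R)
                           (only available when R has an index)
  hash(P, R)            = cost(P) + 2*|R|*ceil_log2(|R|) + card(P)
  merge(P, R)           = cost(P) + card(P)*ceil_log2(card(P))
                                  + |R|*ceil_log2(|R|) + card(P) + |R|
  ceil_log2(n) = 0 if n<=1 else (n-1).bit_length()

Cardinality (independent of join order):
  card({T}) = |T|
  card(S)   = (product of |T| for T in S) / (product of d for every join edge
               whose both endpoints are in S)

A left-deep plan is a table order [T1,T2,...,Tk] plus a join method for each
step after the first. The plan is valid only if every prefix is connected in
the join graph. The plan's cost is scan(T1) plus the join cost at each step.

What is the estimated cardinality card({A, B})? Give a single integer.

1600

Tables in S: A(80), B(80)
Edges inside S: A-B(d=4)
numerator = 80 * 80 = 6400
denominator = 4 = 4
card(S) = 6400 / 4 = 1600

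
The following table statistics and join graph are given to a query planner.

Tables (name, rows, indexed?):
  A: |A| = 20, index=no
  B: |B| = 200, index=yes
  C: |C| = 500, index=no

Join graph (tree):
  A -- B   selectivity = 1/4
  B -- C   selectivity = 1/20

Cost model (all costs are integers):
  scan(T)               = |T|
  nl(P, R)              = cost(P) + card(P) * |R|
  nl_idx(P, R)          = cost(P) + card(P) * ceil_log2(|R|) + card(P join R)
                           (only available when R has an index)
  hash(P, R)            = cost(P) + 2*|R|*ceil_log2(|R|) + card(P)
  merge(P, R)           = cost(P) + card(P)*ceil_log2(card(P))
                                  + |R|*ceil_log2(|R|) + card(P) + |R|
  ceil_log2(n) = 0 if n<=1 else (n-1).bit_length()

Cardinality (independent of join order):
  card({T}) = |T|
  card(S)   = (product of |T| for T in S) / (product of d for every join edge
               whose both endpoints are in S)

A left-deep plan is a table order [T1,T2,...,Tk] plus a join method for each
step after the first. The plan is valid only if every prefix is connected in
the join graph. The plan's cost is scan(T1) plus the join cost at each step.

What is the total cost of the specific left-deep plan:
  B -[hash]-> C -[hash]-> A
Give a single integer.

14600

step 1: scan B: cost=200, card=200
step 2: join C via hash
    card(P join C) = 200*500/(20) = 5000
    cost = 200 + 2*500*9 + 200 = 9400
step 3: join A via hash
    card(P join A) = 5000*20/(4) = 25000
    cost = 9400 + 2*20*5 + 5000 = 14600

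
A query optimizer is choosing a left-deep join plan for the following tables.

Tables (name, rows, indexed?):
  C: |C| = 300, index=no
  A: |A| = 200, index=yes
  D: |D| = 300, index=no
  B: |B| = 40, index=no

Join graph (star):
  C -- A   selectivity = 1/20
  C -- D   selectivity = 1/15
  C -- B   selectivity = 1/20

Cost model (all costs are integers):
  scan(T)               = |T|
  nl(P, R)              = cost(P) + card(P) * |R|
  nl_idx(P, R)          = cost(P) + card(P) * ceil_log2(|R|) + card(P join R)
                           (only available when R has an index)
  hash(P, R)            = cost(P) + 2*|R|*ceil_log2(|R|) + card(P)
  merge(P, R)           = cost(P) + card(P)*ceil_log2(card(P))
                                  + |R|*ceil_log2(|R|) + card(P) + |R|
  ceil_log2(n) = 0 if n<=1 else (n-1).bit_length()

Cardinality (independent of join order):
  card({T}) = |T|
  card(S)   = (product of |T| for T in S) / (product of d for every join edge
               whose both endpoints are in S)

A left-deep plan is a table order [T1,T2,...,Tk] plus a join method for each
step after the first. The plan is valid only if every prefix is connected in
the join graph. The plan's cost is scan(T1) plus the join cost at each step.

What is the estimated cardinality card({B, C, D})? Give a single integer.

Tables in S: B(40), C(300), D(300)
Edges inside S: C-D(d=15), C-B(d=20)
numerator = 40 * 300 * 300 = 3600000
denominator = 15 * 20 = 300
card(S) = 3600000 / 300 = 12000

12000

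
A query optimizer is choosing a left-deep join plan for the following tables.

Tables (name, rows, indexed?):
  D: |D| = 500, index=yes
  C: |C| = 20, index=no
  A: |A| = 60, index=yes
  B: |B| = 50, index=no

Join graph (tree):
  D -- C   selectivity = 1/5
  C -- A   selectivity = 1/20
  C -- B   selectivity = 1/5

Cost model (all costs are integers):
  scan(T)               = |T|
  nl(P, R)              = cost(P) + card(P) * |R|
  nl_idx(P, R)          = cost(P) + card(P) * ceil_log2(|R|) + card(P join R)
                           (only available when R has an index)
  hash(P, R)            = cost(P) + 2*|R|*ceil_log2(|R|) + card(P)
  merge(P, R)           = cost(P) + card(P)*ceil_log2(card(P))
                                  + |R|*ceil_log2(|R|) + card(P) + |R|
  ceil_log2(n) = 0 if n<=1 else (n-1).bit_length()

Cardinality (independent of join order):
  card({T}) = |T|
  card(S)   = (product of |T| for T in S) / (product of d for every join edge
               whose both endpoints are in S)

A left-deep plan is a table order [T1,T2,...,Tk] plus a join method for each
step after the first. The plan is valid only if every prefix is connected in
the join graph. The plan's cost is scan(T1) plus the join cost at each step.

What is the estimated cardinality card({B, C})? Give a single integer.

200

Tables in S: B(50), C(20)
Edges inside S: C-B(d=5)
numerator = 50 * 20 = 1000
denominator = 5 = 5
card(S) = 1000 / 5 = 200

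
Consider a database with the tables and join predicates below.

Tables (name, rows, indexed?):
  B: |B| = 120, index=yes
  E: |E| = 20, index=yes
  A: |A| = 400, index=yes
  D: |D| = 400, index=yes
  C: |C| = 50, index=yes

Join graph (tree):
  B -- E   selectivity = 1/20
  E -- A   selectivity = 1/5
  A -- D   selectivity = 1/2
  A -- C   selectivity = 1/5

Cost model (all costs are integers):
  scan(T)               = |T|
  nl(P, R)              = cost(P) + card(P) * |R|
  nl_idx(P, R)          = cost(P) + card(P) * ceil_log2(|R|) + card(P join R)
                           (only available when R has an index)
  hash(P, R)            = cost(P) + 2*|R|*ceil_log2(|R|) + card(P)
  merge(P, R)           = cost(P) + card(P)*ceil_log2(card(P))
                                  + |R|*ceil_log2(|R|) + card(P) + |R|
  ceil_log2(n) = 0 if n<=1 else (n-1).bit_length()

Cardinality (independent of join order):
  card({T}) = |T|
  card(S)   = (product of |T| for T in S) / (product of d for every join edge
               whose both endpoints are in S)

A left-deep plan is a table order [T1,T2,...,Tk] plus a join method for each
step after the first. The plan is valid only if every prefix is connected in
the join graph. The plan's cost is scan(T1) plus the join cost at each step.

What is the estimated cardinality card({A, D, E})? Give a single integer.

Tables in S: A(400), D(400), E(20)
Edges inside S: E-A(d=5), A-D(d=2)
numerator = 400 * 400 * 20 = 3200000
denominator = 5 * 2 = 10
card(S) = 3200000 / 10 = 320000

320000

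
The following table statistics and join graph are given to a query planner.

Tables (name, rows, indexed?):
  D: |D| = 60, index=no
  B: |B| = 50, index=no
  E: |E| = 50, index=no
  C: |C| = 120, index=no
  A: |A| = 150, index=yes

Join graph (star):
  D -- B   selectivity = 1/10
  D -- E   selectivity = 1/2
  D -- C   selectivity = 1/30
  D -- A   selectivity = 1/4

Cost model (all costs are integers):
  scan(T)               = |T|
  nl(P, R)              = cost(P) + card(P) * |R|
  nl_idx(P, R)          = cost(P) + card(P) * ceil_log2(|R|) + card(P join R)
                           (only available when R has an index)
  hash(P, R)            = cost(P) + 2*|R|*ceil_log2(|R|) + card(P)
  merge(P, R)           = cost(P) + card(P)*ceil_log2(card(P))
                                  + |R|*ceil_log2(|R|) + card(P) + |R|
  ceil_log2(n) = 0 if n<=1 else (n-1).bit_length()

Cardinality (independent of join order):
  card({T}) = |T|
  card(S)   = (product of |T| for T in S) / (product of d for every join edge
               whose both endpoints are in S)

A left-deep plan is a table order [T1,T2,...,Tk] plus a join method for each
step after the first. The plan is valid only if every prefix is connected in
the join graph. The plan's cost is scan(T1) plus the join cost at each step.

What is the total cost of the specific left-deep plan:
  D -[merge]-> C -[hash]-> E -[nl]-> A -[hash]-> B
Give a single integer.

1127880

step 1: scan D: cost=60, card=60
step 2: join C via merge
    card(P join C) = 60*120/(30) = 240
    cost = 60 + 60*6 + 120*7 + 60 + 120 = 1440
step 3: join E via hash
    card(P join E) = 240*50/(2) = 6000
    cost = 1440 + 2*50*6 + 240 = 2280
step 4: join A via nl
    card(P join A) = 6000*150/(4) = 225000
    cost = 2280 + 6000*150 = 902280
step 5: join B via hash
    card(P join B) = 225000*50/(10) = 1125000
    cost = 902280 + 2*50*6 + 225000 = 1127880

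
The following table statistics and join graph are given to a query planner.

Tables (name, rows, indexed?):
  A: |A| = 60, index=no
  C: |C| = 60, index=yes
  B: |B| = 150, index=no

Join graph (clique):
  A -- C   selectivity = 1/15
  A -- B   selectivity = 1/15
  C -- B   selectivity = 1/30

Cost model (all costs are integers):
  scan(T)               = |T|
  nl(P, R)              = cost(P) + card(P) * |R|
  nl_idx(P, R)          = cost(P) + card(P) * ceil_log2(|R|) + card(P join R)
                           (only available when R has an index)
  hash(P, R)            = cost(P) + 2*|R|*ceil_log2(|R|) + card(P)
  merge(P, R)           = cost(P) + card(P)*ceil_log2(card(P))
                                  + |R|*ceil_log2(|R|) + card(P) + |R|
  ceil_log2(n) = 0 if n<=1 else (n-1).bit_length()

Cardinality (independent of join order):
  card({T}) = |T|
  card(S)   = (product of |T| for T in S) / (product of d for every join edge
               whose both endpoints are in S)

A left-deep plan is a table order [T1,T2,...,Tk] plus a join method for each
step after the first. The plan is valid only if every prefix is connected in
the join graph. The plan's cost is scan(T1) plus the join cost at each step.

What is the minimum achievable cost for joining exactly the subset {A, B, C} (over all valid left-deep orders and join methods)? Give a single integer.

Selinger DP over subsets of {A,B,C}:
  {A}: scan cost=60, card=60
  {C}: scan cost=60, card=60
  {B}: scan cost=150, card=150
  {AC}: card=240; try (C,nl_idx)→660, (C,hash)→840, (A,hash)→840, (C,merge)→900, (A,merge)→900, (C,nl)→3660 …(+1); best=660 via (C,nl_idx)
  {AB}: card=600; try (A,hash)→1020, (B,merge)→1830, (A,merge)→1920, (B,hash)→2520, (B,nl)→9060, (A,nl)→9150; best=1020 via (A,hash)
  {BC}: card=300; try (C,hash)→1020, (C,nl_idx)→1350, (B,merge)→1830, (C,merge)→1920, (B,hash)→2520, (B,nl)→9060 …(+1); best=1020 via (C,hash)
  {ABC}: card=80; try (A,hash)→2040, (C,hash)→2340, (B,hash)→3300, (B,merge)→4170, (A,merge)→4440, (C,nl_idx)→4700 …(+4); best=2040 via (A,hash)

2040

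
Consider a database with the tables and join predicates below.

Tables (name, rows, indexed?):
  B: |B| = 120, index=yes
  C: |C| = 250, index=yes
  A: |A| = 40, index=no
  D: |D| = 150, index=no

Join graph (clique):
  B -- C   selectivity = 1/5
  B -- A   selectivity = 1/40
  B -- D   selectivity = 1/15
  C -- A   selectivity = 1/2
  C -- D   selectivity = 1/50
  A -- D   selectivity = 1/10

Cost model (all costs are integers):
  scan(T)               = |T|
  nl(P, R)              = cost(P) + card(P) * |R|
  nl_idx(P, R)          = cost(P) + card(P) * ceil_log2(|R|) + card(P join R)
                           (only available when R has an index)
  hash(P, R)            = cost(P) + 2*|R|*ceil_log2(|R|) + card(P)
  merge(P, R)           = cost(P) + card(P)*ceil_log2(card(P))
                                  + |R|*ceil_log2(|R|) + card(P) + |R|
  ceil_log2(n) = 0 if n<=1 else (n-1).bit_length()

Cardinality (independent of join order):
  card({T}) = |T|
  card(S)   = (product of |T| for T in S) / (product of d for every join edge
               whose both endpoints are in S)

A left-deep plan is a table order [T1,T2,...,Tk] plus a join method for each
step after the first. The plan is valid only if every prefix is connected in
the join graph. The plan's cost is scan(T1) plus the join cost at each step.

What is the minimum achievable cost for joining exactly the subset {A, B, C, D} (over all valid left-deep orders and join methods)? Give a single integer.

Selinger DP over subsets of {A,B,C,D}:
  {B}: scan cost=120, card=120
  {C}: scan cost=250, card=250
  {A}: scan cost=40, card=40
  {D}: scan cost=150, card=150
  {BC}: card=6000; try (B,hash)→2180, (C,merge)→3330, (B,merge)→3460, (C,hash)→4240, (C,nl_idx)→7080, (B,nl_idx)→8000 …(+2); best=2180 via (B,hash)
  {AB}: card=120; try (B,nl_idx)→440, (A,hash)→720, (B,merge)→1280, (A,merge)→1360, (B,hash)→1760, (B,nl)→4840 …(+1); best=440 via (B,nl_idx)
  {BD}: card=1200; try (B,hash)→1980, (B,nl_idx)→2400, (D,merge)→2430, (B,merge)→2460, (D,hash)→2640, (D,nl)→18120 …(+1); best=1980 via (B,hash)
  {AC}: card=5000; try (A,hash)→980, (C,merge)→2570, (A,merge)→2780, (C,hash)→4080, (C,nl_idx)→5360, (C,nl)→10040 …(+1); best=980 via (A,hash)
  {CD}: card=750; try (C,nl_idx)→2100, (D,hash)→2900, (C,merge)→3750, (D,merge)→3850, (C,hash)→4300, (C,nl)→37650 …(+1); best=2100 via (C,nl_idx)
  {AD}: card=600; try (A,hash)→780, (D,merge)→1670, (A,merge)→1780, (D,hash)→2480, (D,nl)→6040, (A,nl)→6150; best=780 via (A,hash)
  {ABC}: card=3000; try (C,merge)→3650, (C,nl_idx)→4400, (C,hash)→4560, (B,hash)→7660, (A,hash)→8660, (C,nl)→30440 …(+5); best=3650 via (C,merge)
  {BCD}: card=1200; try (B,hash)→4530, (C,hash)→7180, (B,nl_idx)→8550, (D,hash)→10580, (B,merge)→11310, (C,nl_idx)→12780 …(+5); best=4530 via (B,hash)
  {ABD}: card=120; try (D,merge)→2750, (D,hash)→2960, (B,hash)→3060, (A,hash)→3660, (B,nl_idx)→5100, (B,merge)→8340 …(+4); best=2750 via (D,merge)
  {ACD}: card=1500; try (A,hash)→3330, (C,hash)→5380, (C,nl_idx)→7080, (D,hash)→8380, (C,merge)→9630, (A,merge)→10630 …(+4); best=3330 via (A,hash)
  {ABCD}: card=60; try (C,nl_idx)→3770, (C,merge)→5960, (A,hash)→6210, (B,hash)→6510, (C,hash)→6870, (D,hash)→9050 …(+8); best=3770 via (C,nl_idx)

3770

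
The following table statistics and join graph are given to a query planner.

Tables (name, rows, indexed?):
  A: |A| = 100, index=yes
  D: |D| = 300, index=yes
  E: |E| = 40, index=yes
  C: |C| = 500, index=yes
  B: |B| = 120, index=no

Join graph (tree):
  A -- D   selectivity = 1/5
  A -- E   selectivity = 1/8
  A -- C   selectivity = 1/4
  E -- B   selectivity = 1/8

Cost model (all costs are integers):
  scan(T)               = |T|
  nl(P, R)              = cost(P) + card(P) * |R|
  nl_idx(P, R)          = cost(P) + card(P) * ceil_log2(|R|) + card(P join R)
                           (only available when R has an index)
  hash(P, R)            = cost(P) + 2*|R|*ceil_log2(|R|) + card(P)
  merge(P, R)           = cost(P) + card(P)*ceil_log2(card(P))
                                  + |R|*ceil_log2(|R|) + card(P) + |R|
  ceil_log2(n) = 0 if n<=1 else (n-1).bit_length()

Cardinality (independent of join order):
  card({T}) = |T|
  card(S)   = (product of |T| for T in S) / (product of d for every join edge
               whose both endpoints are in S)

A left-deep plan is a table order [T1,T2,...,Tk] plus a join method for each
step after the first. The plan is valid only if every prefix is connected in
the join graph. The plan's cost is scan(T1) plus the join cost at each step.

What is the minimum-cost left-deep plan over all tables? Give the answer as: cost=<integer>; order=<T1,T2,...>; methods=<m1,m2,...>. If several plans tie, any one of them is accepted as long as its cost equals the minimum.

Selinger DP (subsets sized 1..n):
  {A}: scan cost=100, card=100
  {D}: scan cost=300, card=300
  {E}: scan cost=40, card=40
  {C}: scan cost=500, card=500
  {B}: scan cost=120, card=120
  {AD}: card=6000; try (A,hash)→2000, (D,merge)→3900, (A,merge)→4100, (D,hash)→5600, (D,nl_idx)→7000, (A,nl_idx)→8400 …(+2); best=2000 via (A,hash)
  {AE}: card=500; try (E,hash)→680, (A,nl_idx)→820, (A,merge)→1120, (E,merge)→1180, (E,nl_idx)→1200, (A,hash)→1480 …(+2); best=680 via (E,hash)
  {AC}: card=12500; try (A,hash)→2400, (C,merge)→5900, (A,merge)→6300, (C,hash)→9200, (C,nl_idx)→13500, (A,nl_idx)→16500 …(+2); best=2400 via (A,hash)
  {BE}: card=600; try (E,hash)→720, (B,merge)→1280, (E,merge)→1360, (E,nl_idx)→1440, (B,hash)→1760, (B,nl)→4840 …(+1); best=720 via (E,hash)
  {ADE}: card=30000; try (D,hash)→6580, (E,hash)→8480, (D,merge)→8680, (D,nl_idx)→35180, (E,nl_idx)→68000, (E,merge)→86280 …(+2); best=6580 via (D,hash)
  {ACD}: card=750000; try (C,hash)→17000, (D,hash)→20300, (C,merge)→91000, (D,merge)→192900, (C,nl_idx)→806000, (D,nl_idx)→864900 …(+2); best=17000 via (C,hash)
  {ACE}: card=62500; try (C,hash)→10180, (C,merge)→10680, (E,hash)→15380, (C,nl_idx)→67680, (E,nl_idx)→139900, (E,merge)→190180 …(+2); best=10180 via (C,hash)
  {ABE}: card=7500; try (A,hash)→2720, (B,hash)→2860, (B,merge)→6640, (A,merge)→8120, (A,nl_idx)→12420, (B,nl)→60680 …(+1); best=2720 via (A,hash)
  {ACDE}: card=3750000; try (C,hash)→45580, (D,hash)→78080, (C,merge)→491580, (E,hash)→767480, (D,merge)→1075680, (C,nl_idx)→4026580 …(+6); best=45580 via (C,hash)
  {ABDE}: card=450000; try (D,hash)→15620, (B,hash)→38260, (D,merge)→110720, (B,merge)→487540, (D,nl_idx)→520220, (D,nl)→2252720 …(+1); best=15620 via (D,hash)
  {ABCE}: card=937500; try (C,hash)→19220, (B,hash)→74360, (C,merge)→112720, (C,nl_idx)→1007720, (B,merge)→1073640, (C,nl)→3752720 …(+1); best=19220 via (C,hash)
  {ABCDE}: card=56250000; try (C,hash)→474620, (D,hash)→962120, (B,hash)→3797260, (C,merge)→9020620, (D,merge)→19709720, (C,nl_idx)→60315620 …(+5); best=474620 via (C,hash)

cost=474620; order=B,E,A,D,C; methods=hash,hash,hash,hash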